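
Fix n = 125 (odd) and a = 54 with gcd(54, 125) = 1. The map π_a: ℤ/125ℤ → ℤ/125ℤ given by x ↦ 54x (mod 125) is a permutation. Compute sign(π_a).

+1

Start at x=6: 6 → 74 → 121 → 34 → 86 → 19 → 26 → … (one orbit).
π_54 has 7 disjoint cycles with lengths [50, 50, 10, 10, 2, 2, 1] on {0,…,124}.
sign(π) = (−1)^{n − #cycles} = (−1)^{125−7} = (−1)^118 = +1.
Check: (54/125) = +1 by Zolotarev.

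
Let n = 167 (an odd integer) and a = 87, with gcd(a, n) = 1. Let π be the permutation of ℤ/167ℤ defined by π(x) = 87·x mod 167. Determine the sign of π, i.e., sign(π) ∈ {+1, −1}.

+1

Orbit of 31 under x↦87x: [31, 25, 4, 14, 49, 88, 141]… (length divides ord_167(87)).
Cycle lengths of π_87 on ℤ/167ℤ: [83, 83, 1]; 3 cycles in total.
With 3 cycles on 167 points, sign = (−1)^{167−3} = +1.
Check: (87/167) = +1 by Zolotarev.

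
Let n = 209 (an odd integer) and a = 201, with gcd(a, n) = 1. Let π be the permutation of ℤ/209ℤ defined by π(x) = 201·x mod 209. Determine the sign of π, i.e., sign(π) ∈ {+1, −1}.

Start at x=159: 159 → 191 → 144 → 102 → 20 → 49 → 26 → … (one orbit).
Decompose π into cycles: lengths [15, 15, 15, 15, 15, 15, 15, 15, 15, 15, 15, 15, 5, 5, 3, 3, 3, 3, 3, 3, 1] (21 cycles, including the fixed point 0).
Σ(ℓ_i−1) = 209−21 = 188; sign = (−1)^188 = +1.
(201|209)_J = +1 (Zolotarev's lemma cross-check).

+1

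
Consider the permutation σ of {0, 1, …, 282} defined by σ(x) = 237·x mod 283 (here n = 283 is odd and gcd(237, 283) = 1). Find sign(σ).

+1

Trace 38: π^k(38) = [38, 233, 36, 42, 49, 10, 106] for k=0..6.
The orbit structure of x ↦ 237x mod 283: 3 orbits of sizes [141, 141, 1].
Σ(ℓ_i−1) = 283−3 = 280; sign = (−1)^280 = +1.
The Jacobi symbol (237|283) = +1 (Zolotarev) agrees.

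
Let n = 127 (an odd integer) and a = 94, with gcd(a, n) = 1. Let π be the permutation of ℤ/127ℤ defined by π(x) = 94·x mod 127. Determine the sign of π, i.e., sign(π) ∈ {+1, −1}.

+1

Start at x=47: 47 → 100 → 2 → 61 → 19 → 8 → 117 → … (one orbit).
Cycle lengths of π_94 on ℤ/127ℤ: [21, 21, 21, 21, 21, 21, 1]; 7 cycles in total.
n − c = 127 − 7 = 120; sign = (−1)^120 = +1.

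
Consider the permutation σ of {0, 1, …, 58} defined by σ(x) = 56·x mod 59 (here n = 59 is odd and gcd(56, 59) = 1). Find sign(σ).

-1

Orbit of 45 under x↦56x: [45, 42, 51, 24, 46, 39, 1]… (length divides ord_59(56)).
Decompose π into cycles: lengths [58, 1] (2 cycles, including the fixed point 0).
n − c = 59 − 2 = 57; sign = (−1)^57 = -1.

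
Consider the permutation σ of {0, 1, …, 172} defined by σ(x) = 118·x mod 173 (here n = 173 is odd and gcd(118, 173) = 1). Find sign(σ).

Start at x=10: 10 → 142 → 148 → 164 → 149 → 109 → 60 → … (one orbit).
The orbit structure of x ↦ 118x mod 173: 5 orbits of sizes [43, 43, 43, 43, 1].
5 cycles on 173: each ℓ→(−1)^(ℓ−1), product (−1)^168 = +1.

+1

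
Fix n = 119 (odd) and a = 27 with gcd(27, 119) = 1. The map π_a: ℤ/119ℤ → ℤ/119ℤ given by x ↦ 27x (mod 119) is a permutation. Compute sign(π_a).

+1

Start at x=36: 36 → 20 → 64 → 62 → 8 → 97 → 1 → … (one orbit).
π_27 has 11 disjoint cycles with lengths [16, 16, 16, 16, 16, 16, 16, 2, 2, 2, 1] on {0,…,118}.
Σ(ℓ_i−1) = 119−11 = 108; sign = (−1)^108 = +1.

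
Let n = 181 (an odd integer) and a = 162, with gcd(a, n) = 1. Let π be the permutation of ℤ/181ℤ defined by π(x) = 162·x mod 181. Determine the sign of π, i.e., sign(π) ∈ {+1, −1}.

-1

Trace 180: π^k(180) = [180, 19, 1, 162] for k=0..3.
Cycle lengths of π_162 on ℤ/181ℤ: [4, 4, 4, 4, 4, 4, 4, 4, 4, 4, 4, 4, 4, 4, 4, 4, 4, 4, 4, 4, 4, 4, 4, 4, 4, 4, 4, 4, 4, 4, 4, 4, 4, 4, 4, 4, 4, 4, 4, 4, 4, 4, 4, 4, 4, 1]; 46 cycles in total.
46 cycles on 181: each ℓ→(−1)^(ℓ−1), product (−1)^135 = -1.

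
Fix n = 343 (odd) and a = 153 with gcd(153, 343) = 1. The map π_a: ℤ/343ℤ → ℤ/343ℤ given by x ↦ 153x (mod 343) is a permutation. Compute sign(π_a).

-1

Orbit of 1 under x↦153x: [1, 153, 85, 314, 22, 279, 155]… (length divides ord_343(153)).
Decompose π into cycles: lengths [98, 98, 98, 14, 14, 14, 2, 2, 2, 1] (10 cycles, including the fixed point 0).
sign(π) = (−1)^{n − #cycles} = (−1)^{343−10} = (−1)^333 = -1.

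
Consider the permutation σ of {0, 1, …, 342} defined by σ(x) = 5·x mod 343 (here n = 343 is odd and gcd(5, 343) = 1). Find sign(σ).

Start at x=118: 118 → 247 → 206 → 1 → 5 → 25 → 125 → … (one orbit).
4 cycles of lengths [294, 42, 6, 1].
sign(π) = (−1)^{n − #cycles} = (−1)^{343−4} = (−1)^339 = -1.
Via Zolotarev, sign(π_{5}) = (5|343) = -1.

-1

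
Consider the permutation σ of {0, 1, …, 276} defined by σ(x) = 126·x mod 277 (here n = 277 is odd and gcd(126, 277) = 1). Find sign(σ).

-1

Orbit of 154 under x↦126x: [154, 14, 102, 110, 10, 152, 39]… (length divides ord_277(126)).
Cycle lengths of π_126 on ℤ/277ℤ: [276, 1]; 2 cycles in total.
277 − 2 = 275 transpositions; sign(π) = (−1)^275 = -1.
Via Zolotarev, sign(π_{126}) = (126|277) = -1.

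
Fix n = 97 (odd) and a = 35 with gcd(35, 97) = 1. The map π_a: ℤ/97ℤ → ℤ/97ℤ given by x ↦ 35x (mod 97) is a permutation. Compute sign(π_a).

Trace 61: π^k(61) = [61, 1, 35] for k=0..2.
Decompose π into cycles: lengths [3, 3, 3, 3, 3, 3, 3, 3, 3, 3, 3, 3, 3, 3, 3, 3, 3, 3, 3, 3, 3, 3, 3, 3, 3, 3, 3, 3, 3, 3, 3, 3, 1] (33 cycles, including the fixed point 0).
With 33 cycles on 97 points, sign = (−1)^{97−33} = +1.
Via Zolotarev, sign(π_{35}) = (35|97) = +1.

+1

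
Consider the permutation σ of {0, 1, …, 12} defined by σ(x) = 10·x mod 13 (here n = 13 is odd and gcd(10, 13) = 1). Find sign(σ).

Trace 12: π^k(12) = [12, 3, 4, 1, 10, 9] for k=0..5.
Cycle lengths of π_10 on ℤ/13ℤ: [6, 6, 1]; 3 cycles in total.
Σ(ℓ_i−1) = 13−3 = 10; sign = (−1)^10 = +1.

+1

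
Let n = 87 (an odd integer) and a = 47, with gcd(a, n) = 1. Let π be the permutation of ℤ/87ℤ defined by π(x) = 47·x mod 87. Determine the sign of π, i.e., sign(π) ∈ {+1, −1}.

Orbit of 64 under x↦47x: [64, 50, 1, 47, 34, 32, 25]… (length divides ord_87(47)).
Cycle lengths of π_47 on ℤ/87ℤ: [28, 28, 28, 2, 1]; 5 cycles in total.
Σ(ℓ_i−1) = 87−5 = 82; sign = (−1)^82 = +1.
(47|87)_J = +1 (Zolotarev's lemma cross-check).

+1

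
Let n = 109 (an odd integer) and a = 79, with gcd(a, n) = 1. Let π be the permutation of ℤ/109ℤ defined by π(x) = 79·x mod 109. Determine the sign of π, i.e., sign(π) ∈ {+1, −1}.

-1

Start at x=86: 86 → 36 → 10 → 27 → 62 → 102 → 101 → … (one orbit).
2 cycles of lengths [108, 1].
2 cycles on 109: each ℓ→(−1)^(ℓ−1), product (−1)^107 = -1.
Zolotarev: (79|109) = -1, matching the cycle-count sign.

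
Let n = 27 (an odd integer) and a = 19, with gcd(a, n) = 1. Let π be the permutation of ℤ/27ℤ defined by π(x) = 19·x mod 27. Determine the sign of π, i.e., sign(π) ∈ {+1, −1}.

Start at x=10: 10 → 1 → 19 → 10 (one orbit).
Decompose π into cycles: lengths [3, 3, 3, 3, 3, 3, 1, 1, 1, 1, 1, 1, 1, 1, 1] (15 cycles, including the fixed point 0).
With 15 cycles on 27 points, sign = (−1)^{27−15} = +1.
(19|27)_J = +1 (Zolotarev's lemma cross-check).

+1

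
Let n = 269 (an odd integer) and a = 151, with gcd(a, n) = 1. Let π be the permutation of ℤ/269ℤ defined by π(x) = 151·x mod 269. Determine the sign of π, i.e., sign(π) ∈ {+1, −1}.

+1

Orbit of 213 under x↦151x: [213, 152, 87, 225, 81, 126, 196]… (length divides ord_269(151)).
Decompose π into cycles: lengths [134, 134, 1] (3 cycles, including the fixed point 0).
sign(π) = (−1)^{n − #cycles} = (−1)^{269−3} = (−1)^266 = +1.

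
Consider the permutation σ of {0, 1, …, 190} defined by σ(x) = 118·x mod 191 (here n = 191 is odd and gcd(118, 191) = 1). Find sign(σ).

+1

Orbit of 170 under x↦118x: [170, 5, 17, 96, 59, 86, 25]… (length divides ord_191(118)).
Decompose π into cycles: lengths [95, 95, 1] (3 cycles, including the fixed point 0).
191 − 3 = 188 transpositions; sign(π) = (−1)^188 = +1.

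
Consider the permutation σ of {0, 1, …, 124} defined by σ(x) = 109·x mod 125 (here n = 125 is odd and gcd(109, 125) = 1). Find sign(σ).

Start at x=46: 46 → 14 → 26 → 84 → 31 → 4 → 61 → … (one orbit).
7 cycles of lengths [50, 50, 10, 10, 2, 2, 1].
Σ(ℓ_i−1) = 125−7 = 118; sign = (−1)^118 = +1.
The Jacobi symbol (109|125) = +1 (Zolotarev) agrees.

+1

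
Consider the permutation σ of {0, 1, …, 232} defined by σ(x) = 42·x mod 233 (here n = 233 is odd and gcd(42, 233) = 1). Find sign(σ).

Orbit of 75 under x↦42x: [75, 121, 189, 16, 206, 31, 137]… (length divides ord_233(42)).
Decompose π into cycles: lengths [232, 1] (2 cycles, including the fixed point 0).
2 cycles on 233: each ℓ→(−1)^(ℓ−1), product (−1)^231 = -1.
Zolotarev: (42|233) = -1, matching the cycle-count sign.

-1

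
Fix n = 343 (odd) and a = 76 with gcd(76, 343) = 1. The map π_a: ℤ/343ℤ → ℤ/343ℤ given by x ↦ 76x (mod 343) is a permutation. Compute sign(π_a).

Start at x=167: 167 → 1 → 76 → 288 → 279 → 281 → 90 → … (one orbit).
Cycle lengths of π_76 on ℤ/343ℤ: [98, 98, 98, 14, 14, 14, 2, 2, 2, 1]; 10 cycles in total.
With 10 cycles on 343 points, sign = (−1)^{343−10} = -1.

-1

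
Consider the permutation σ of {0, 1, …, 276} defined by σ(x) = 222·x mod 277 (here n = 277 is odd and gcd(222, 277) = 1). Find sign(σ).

+1

Orbit of 160 under x↦222x: [160, 64, 81, 254, 157, 229, 147]… (length divides ord_277(222)).
Decompose π into cycles: lengths [138, 138, 1] (3 cycles, including the fixed point 0).
With 3 cycles on 277 points, sign = (−1)^{277−3} = +1.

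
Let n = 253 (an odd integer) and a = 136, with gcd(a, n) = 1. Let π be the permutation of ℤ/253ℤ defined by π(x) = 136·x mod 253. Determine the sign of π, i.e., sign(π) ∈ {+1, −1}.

Orbit of 210 under x↦136x: [210, 224, 104, 229, 25, 111, 169]… (length divides ord_253(136)).
Decompose π into cycles: lengths [110, 110, 22, 5, 5, 1] (6 cycles, including the fixed point 0).
sign(π) = (−1)^{n − #cycles} = (−1)^{253−6} = (−1)^247 = -1.
The Jacobi symbol (136|253) = -1 (Zolotarev) agrees.

-1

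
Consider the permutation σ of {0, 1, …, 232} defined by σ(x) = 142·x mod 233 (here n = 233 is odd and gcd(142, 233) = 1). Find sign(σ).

+1

Orbit of 2 under x↦142x: [2, 51, 19, 135, 64, 1, 142]… (length divides ord_233(142)).
π_142 has 9 disjoint cycles with lengths [29, 29, 29, 29, 29, 29, 29, 29, 1] on {0,…,232}.
With 9 cycles on 233 points, sign = (−1)^{233−9} = +1.
The Jacobi symbol (142|233) = +1 (Zolotarev) agrees.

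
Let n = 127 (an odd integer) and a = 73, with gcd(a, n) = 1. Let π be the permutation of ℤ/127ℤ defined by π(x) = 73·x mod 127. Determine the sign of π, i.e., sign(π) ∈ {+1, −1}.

Start at x=100: 100 → 61 → 8 → 76 → 87 → 1 → 73 → … (one orbit).
Cycle type of π: 21×6 + 1; total 7 cycles.
sign(π) = (−1)^{n − #cycles} = (−1)^{127−7} = (−1)^120 = +1.
Check: (73/127) = +1 by Zolotarev.

+1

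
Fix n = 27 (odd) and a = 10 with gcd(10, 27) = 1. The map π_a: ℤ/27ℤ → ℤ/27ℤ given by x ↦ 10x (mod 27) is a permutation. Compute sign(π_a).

+1

Trace 1: π^k(1) = [1, 10, 19] for k=0..2.
Cycle lengths of π_10 on ℤ/27ℤ: [3, 3, 3, 3, 3, 3, 1, 1, 1, 1, 1, 1, 1, 1, 1]; 15 cycles in total.
Σ(ℓ_i−1) = 27−15 = 12; sign = (−1)^12 = +1.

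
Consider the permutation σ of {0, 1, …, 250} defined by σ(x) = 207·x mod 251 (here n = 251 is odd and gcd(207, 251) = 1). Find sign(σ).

+1

Orbit of 195 under x↦207x: [195, 205, 16, 49, 103, 237, 114]… (length divides ord_251(207)).
Cycle type of π: 125×2 + 1; total 3 cycles.
3 cycles on 251: each ℓ→(−1)^(ℓ−1), product (−1)^248 = +1.
Zolotarev: (207|251) = +1, matching the cycle-count sign.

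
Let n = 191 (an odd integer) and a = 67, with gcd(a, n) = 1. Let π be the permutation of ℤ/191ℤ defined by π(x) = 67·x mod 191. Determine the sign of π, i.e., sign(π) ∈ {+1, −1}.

Orbit of 96 under x↦67x: [96, 129, 48, 160, 24, 80, 12]… (length divides ord_191(67)).
Decompose π into cycles: lengths [95, 95, 1] (3 cycles, including the fixed point 0).
With 3 cycles on 191 points, sign = (−1)^{191−3} = +1.
Via Zolotarev, sign(π_{67}) = (67|191) = +1.

+1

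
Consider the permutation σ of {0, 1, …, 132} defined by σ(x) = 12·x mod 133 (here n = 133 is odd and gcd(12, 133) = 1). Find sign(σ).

Trace 122: π^k(122) = [122, 1, 12, 11, 132, 121] for k=0..5.
23 cycles of lengths [6, 6, 6, 6, 6, 6, 6, 6, 6, 6, 6, 6, 6, 6, 6, 6, 6, 6, 6, 6, 6, 6, 1].
With 23 cycles on 133 points, sign = (−1)^{133−23} = +1.
The Jacobi symbol (12|133) = +1 (Zolotarev) agrees.

+1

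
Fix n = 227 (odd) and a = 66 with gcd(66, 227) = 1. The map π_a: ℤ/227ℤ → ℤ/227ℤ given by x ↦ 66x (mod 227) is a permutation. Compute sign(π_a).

-1

Start at x=220: 220 → 219 → 153 → 110 → 223 → 190 → 55 → … (one orbit).
Decompose π into cycles: lengths [226, 1] (2 cycles, including the fixed point 0).
2 cycles on 227: each ℓ→(−1)^(ℓ−1), product (−1)^225 = -1.
Via Zolotarev, sign(π_{66}) = (66|227) = -1.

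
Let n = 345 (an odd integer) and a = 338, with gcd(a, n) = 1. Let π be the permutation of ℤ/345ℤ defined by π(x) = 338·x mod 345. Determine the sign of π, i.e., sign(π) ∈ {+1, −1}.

Start at x=173: 173 → 169 → 197 → 1 → 338 → 49 → 2 → … (one orbit).
The orbit structure of x ↦ 338x mod 345: 15 orbits of sizes [44, 44, 44, 44, 44, 44, 22, 22, 11, 11, 4, 4, 4, 2, 1].
With 15 cycles on 345 points, sign = (−1)^{345−15} = +1.
The Jacobi symbol (338|345) = +1 (Zolotarev) agrees.

+1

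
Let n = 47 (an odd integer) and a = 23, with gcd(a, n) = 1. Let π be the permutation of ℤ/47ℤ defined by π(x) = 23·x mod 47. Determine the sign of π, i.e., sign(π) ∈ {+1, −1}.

Trace 28: π^k(28) = [28, 33, 7, 20, 37, 5, 21] for k=0..6.
Decompose π into cycles: lengths [46, 1] (2 cycles, including the fixed point 0).
n − c = 47 − 2 = 45; sign = (−1)^45 = -1.
Zolotarev: (23|47) = -1, matching the cycle-count sign.

-1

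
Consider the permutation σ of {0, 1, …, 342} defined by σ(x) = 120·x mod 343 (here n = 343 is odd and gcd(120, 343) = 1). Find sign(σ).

Start at x=57: 57 → 323 → 1 → 120 → 337 → 309 → 36 → … (one orbit).
Cycle type of π: 49×6 + 7×6 + 1×7; total 19 cycles.
19 cycles on 343: each ℓ→(−1)^(ℓ−1), product (−1)^324 = +1.

+1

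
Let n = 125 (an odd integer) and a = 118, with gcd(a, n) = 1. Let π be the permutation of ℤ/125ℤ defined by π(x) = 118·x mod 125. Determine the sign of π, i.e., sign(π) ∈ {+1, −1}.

Trace 26: π^k(26) = [26, 68, 24, 82, 51, 18, 124] for k=0..6.
Cycle lengths of π_118 on ℤ/125ℤ: [20, 20, 20, 20, 20, 4, 4, 4, 4, 4, 4, 1]; 12 cycles in total.
12 cycles on 125: each ℓ→(−1)^(ℓ−1), product (−1)^113 = -1.
(118|125)_J = -1 (Zolotarev's lemma cross-check).

-1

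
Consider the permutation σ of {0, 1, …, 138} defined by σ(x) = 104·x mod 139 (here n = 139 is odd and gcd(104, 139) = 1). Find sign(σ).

Orbit of 17 under x↦104x: [17, 100, 114, 41, 94, 46, 58]… (length divides ord_139(104)).
The orbit structure of x ↦ 104x mod 139: 2 orbits of sizes [138, 1].
n − c = 139 − 2 = 137; sign = (−1)^137 = -1.
Via Zolotarev, sign(π_{104}) = (104|139) = -1.

-1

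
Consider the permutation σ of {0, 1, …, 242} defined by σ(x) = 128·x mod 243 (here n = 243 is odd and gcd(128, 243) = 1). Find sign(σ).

Trace 86: π^k(86) = [86, 73, 110, 229, 152, 16, 104] for k=0..6.
Decompose π into cycles: lengths [162, 54, 18, 6, 2, 1] (6 cycles, including the fixed point 0).
n − c = 243 − 6 = 237; sign = (−1)^237 = -1.
The Jacobi symbol (128|243) = -1 (Zolotarev) agrees.

-1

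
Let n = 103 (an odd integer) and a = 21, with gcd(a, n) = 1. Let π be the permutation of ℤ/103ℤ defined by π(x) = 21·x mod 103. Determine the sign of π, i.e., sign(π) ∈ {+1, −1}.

Start at x=49: 49 → 102 → 82 → 74 → 9 → 86 → 55 → … (one orbit).
Cycle type of π: 102 + 1; total 2 cycles.
n − c = 103 − 2 = 101; sign = (−1)^101 = -1.
Check: (21/103) = -1 by Zolotarev.

-1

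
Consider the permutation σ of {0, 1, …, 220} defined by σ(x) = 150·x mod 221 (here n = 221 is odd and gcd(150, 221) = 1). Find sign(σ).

+1

Start at x=216: 216 → 134 → 210 → 118 → 20 → 127 → 44 → … (one orbit).
Cycle lengths of π_150 on ℤ/221ℤ: [48, 48, 48, 48, 16, 12, 1]; 7 cycles in total.
Σ(ℓ_i−1) = 221−7 = 214; sign = (−1)^214 = +1.
The Jacobi symbol (150|221) = +1 (Zolotarev) agrees.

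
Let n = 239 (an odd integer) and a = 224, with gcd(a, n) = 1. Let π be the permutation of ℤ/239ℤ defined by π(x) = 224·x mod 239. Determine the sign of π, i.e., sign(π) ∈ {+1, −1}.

Start at x=32: 32 → 237 → 30 → 28 → 58 → 86 → 144 → … (one orbit).
Cycle type of π: 238 + 1; total 2 cycles.
Σ(ℓ_i−1) = 239−2 = 237; sign = (−1)^237 = -1.
Via Zolotarev, sign(π_{224}) = (224|239) = -1.

-1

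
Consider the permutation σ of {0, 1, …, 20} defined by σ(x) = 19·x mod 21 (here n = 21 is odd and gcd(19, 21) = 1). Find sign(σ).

-1

Start at x=1: 1 → 19 → 4 → 13 → 16 → 10 → 1 (one orbit).
π_19 has 6 disjoint cycles with lengths [6, 6, 6, 1, 1, 1] on {0,…,20}.
6 cycles on 21: each ℓ→(−1)^(ℓ−1), product (−1)^15 = -1.
Check: (19/21) = -1 by Zolotarev.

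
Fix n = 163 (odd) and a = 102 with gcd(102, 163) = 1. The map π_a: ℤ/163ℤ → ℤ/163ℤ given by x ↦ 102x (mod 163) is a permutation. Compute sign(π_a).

-1

Trace 30: π^k(30) = [30, 126, 138, 58, 48, 6, 123] for k=0..6.
Cycle type of π: 54×3 + 1; total 4 cycles.
163 − 4 = 159 transpositions; sign(π) = (−1)^159 = -1.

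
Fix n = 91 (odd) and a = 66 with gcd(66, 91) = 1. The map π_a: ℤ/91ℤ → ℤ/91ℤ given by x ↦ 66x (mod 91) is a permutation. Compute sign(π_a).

Orbit of 40 under x↦66x: [40, 1, 66, 79, 27, 53]… (length divides ord_91(66)).
Cycle lengths of π_66 on ℤ/91ℤ: [6, 6, 6, 6, 6, 6, 6, 6, 6, 6, 6, 6, 6, 1, 1, 1, 1, 1, 1, 1, 1, 1, 1, 1, 1, 1]; 26 cycles in total.
91 − 26 = 65 transpositions; sign(π) = (−1)^65 = -1.

-1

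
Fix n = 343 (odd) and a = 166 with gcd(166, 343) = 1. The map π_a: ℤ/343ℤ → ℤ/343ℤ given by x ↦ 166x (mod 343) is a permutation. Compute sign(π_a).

-1

Orbit of 275 under x↦166x: [275, 31, 1, 166, 116, 48, 79]… (length divides ord_343(166)).
The orbit structure of x ↦ 166x mod 343: 16 orbits of sizes [42, 42, 42, 42, 42, 42, 42, 6, 6, 6, 6, 6, 6, 6, 6, 1].
n − c = 343 − 16 = 327; sign = (−1)^327 = -1.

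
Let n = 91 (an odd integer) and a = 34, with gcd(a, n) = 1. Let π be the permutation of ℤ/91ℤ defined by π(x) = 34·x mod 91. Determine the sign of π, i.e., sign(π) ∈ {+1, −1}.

+1

Orbit of 34 under x↦34x: [34, 64, 83, 1]… (length divides ord_91(34)).
25 cycles of lengths [4, 4, 4, 4, 4, 4, 4, 4, 4, 4, 4, 4, 4, 4, 4, 4, 4, 4, 4, 4, 4, 2, 2, 2, 1].
Σ(ℓ_i−1) = 91−25 = 66; sign = (−1)^66 = +1.
Check: (34/91) = +1 by Zolotarev.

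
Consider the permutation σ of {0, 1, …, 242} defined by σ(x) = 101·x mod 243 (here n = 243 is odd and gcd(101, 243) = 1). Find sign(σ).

-1

Start at x=95: 95 → 118 → 11 → 139 → 188 → 34 → 32 → … (one orbit).
Decompose π into cycles: lengths [162, 54, 18, 6, 2, 1] (6 cycles, including the fixed point 0).
6 cycles on 243: each ℓ→(−1)^(ℓ−1), product (−1)^237 = -1.
Via Zolotarev, sign(π_{101}) = (101|243) = -1.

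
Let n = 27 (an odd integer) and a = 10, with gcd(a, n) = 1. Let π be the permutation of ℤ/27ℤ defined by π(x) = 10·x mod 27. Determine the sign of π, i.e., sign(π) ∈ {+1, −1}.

+1

Trace 1: π^k(1) = [1, 10, 19] for k=0..2.
The orbit structure of x ↦ 10x mod 27: 15 orbits of sizes [3, 3, 3, 3, 3, 3, 1, 1, 1, 1, 1, 1, 1, 1, 1].
sign(π) = (−1)^{n − #cycles} = (−1)^{27−15} = (−1)^12 = +1.
Check: (10/27) = +1 by Zolotarev.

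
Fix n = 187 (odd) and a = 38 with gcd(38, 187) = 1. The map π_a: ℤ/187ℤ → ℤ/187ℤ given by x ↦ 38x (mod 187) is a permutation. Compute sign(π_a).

Orbit of 157 under x↦38x: [157, 169, 64, 1, 38, 135, 81]… (length divides ord_187(38)).
15 cycles of lengths [20, 20, 20, 20, 20, 20, 20, 20, 5, 5, 4, 4, 4, 4, 1].
With 15 cycles on 187 points, sign = (−1)^{187−15} = +1.
Zolotarev: (38|187) = +1, matching the cycle-count sign.

+1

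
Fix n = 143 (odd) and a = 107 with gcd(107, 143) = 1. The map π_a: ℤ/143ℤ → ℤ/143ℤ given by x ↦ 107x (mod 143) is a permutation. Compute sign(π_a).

-1

Start at x=42: 42 → 61 → 92 → 120 → 113 → 79 → 16 → … (one orbit).
10 cycles of lengths [30, 30, 30, 30, 10, 3, 3, 3, 3, 1].
Σ(ℓ_i−1) = 143−10 = 133; sign = (−1)^133 = -1.
Check: (107/143) = -1 by Zolotarev.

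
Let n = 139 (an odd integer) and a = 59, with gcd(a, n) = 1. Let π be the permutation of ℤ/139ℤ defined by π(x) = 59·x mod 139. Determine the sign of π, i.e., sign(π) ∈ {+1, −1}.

-1

Trace 138: π^k(138) = [138, 80, 133, 63, 103, 100, 62] for k=0..6.
π_59 has 4 disjoint cycles with lengths [46, 46, 46, 1] on {0,…,138}.
n − c = 139 − 4 = 135; sign = (−1)^135 = -1.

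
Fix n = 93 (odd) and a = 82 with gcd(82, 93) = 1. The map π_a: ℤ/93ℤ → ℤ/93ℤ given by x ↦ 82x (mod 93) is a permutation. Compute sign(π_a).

Start at x=28: 28 → 64 → 40 → 25 → 4 → 49 → 19 → … (one orbit).
9 cycles of lengths [15, 15, 15, 15, 15, 15, 1, 1, 1].
93 − 9 = 84 transpositions; sign(π) = (−1)^84 = +1.

+1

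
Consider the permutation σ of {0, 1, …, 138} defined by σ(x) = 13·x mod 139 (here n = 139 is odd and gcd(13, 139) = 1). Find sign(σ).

+1

Start at x=9: 9 → 117 → 131 → 35 → 38 → 77 → 28 → … (one orbit).
Decompose π into cycles: lengths [69, 69, 1] (3 cycles, including the fixed point 0).
n − c = 139 − 3 = 136; sign = (−1)^136 = +1.
Check: (13/139) = +1 by Zolotarev.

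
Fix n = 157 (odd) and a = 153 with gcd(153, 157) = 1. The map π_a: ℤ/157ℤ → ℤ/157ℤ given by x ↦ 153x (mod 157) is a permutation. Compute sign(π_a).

+1

Start at x=16: 16 → 93 → 99 → 75 → 14 → 101 → 67 → … (one orbit).
The orbit structure of x ↦ 153x mod 157: 13 orbits of sizes [13, 13, 13, 13, 13, 13, 13, 13, 13, 13, 13, 13, 1].
sign(π) = (−1)^{n − #cycles} = (−1)^{157−13} = (−1)^144 = +1.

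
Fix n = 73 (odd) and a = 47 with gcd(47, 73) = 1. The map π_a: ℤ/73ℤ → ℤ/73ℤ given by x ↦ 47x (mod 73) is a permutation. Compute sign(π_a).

-1

Trace 13: π^k(13) = [13, 27, 28, 2, 21, 38, 34] for k=0..6.
The orbit structure of x ↦ 47x mod 73: 2 orbits of sizes [72, 1].
2 cycles on 73: each ℓ→(−1)^(ℓ−1), product (−1)^71 = -1.
(47|73)_J = -1 (Zolotarev's lemma cross-check).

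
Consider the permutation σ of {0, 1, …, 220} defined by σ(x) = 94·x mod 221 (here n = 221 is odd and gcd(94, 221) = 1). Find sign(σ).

Trace 87: π^k(87) = [87, 1, 94, 217, 66, 16, 178] for k=0..6.
Cycle type of π: 24×8 + 8×2 + 3×4 + 1; total 15 cycles.
n − c = 221 − 15 = 206; sign = (−1)^206 = +1.
Zolotarev: (94|221) = +1, matching the cycle-count sign.

+1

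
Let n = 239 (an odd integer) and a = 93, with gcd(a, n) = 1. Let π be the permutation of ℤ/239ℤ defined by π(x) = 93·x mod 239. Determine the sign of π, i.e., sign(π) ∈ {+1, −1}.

+1

Start at x=161: 161 → 155 → 75 → 44 → 29 → 68 → 110 → … (one orbit).
3 cycles of lengths [119, 119, 1].
3 cycles on 239: each ℓ→(−1)^(ℓ−1), product (−1)^236 = +1.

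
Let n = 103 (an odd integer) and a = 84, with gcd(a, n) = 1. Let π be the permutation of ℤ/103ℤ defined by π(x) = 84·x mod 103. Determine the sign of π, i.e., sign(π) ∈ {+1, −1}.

-1

Start at x=38: 38 → 102 → 19 → 51 → 61 → 77 → 82 → … (one orbit).
Cycle type of π: 102 + 1; total 2 cycles.
Σ(ℓ_i−1) = 103−2 = 101; sign = (−1)^101 = -1.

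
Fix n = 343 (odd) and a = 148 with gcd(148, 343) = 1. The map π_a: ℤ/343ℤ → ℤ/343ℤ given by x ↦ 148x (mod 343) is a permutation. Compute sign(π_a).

+1

Trace 1: π^k(1) = [1, 148, 295, 99, 246, 50, 197] for k=0..6.
π_148 has 91 disjoint cycles with lengths [7, 7, 7, 7, 7, 7, 7, 7, 7, 7, 7, 7, 7, 7, 7, 7, 7, 7, 7, 7, 7, 7, 7, 7, 7, 7, 7, 7, 7, 7, 7, 7, 7, 7, 7, 7, 7, 7, 7, 7, 7, 7, 1, 1, 1, 1, 1, 1, 1, 1, 1, 1, 1, 1, 1, 1, 1, 1, 1, 1, 1, 1, 1, 1, 1, 1, 1, 1, 1, 1, 1, 1, 1, 1, 1, 1, 1, 1, 1, 1, 1, 1, 1, 1, 1, 1, 1, 1, 1, 1, 1] on {0,…,342}.
343 − 91 = 252 transpositions; sign(π) = (−1)^252 = +1.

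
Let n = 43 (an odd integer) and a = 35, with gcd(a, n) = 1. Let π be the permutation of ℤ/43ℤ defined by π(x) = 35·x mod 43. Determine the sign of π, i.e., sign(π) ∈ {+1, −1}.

Trace 1: π^k(1) = [1, 35, 21, 4, 11, 41, 16] for k=0..6.
Decompose π into cycles: lengths [7, 7, 7, 7, 7, 7, 1] (7 cycles, including the fixed point 0).
n − c = 43 − 7 = 36; sign = (−1)^36 = +1.

+1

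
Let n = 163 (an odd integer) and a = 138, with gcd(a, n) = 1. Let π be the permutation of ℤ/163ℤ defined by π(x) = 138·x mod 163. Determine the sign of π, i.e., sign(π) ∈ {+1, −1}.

-1

Trace 30: π^k(30) = [30, 65, 5, 38, 28, 115, 59] for k=0..6.
Cycle lengths of π_138 on ℤ/163ℤ: [54, 54, 54, 1]; 4 cycles in total.
sign(π) = (−1)^{n − #cycles} = (−1)^{163−4} = (−1)^159 = -1.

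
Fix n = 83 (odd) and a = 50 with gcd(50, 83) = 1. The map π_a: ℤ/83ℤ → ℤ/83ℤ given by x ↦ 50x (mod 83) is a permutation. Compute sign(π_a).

-1

Trace 6: π^k(6) = [6, 51, 60, 12, 19, 37, 24] for k=0..6.
Cycle lengths of π_50 on ℤ/83ℤ: [82, 1]; 2 cycles in total.
sign(π) = (−1)^{n − #cycles} = (−1)^{83−2} = (−1)^81 = -1.
The Jacobi symbol (50|83) = -1 (Zolotarev) agrees.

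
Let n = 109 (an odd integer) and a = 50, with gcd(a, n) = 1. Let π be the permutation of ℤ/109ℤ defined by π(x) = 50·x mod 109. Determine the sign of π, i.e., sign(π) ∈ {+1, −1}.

Trace 41: π^k(41) = [41, 88, 40, 38, 47, 61, 107] for k=0..6.
Cycle lengths of π_50 on ℤ/109ℤ: [108, 1]; 2 cycles in total.
sign(π) = (−1)^{n − #cycles} = (−1)^{109−2} = (−1)^107 = -1.

-1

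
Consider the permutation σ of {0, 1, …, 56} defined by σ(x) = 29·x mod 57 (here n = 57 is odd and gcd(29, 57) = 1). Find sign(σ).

Trace 29: π^k(29) = [29, 43, 50, 25, 41, 49, 53] for k=0..6.
Cycle type of π: 18×3 + 2 + 1; total 5 cycles.
Σ(ℓ_i−1) = 57−5 = 52; sign = (−1)^52 = +1.
The Jacobi symbol (29|57) = +1 (Zolotarev) agrees.

+1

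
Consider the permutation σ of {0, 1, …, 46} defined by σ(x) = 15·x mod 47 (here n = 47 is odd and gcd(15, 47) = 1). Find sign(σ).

Start at x=11: 11 → 24 → 31 → 42 → 19 → 3 → 45 → … (one orbit).
Cycle type of π: 46 + 1; total 2 cycles.
47 − 2 = 45 transpositions; sign(π) = (−1)^45 = -1.
Zolotarev: (15|47) = -1, matching the cycle-count sign.

-1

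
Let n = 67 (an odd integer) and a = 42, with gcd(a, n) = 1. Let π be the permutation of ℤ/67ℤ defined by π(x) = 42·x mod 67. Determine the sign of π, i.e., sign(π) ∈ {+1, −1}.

Start at x=64: 64 → 8 → 1 → 42 → 22 → 53 → 15 → … (one orbit).
The orbit structure of x ↦ 42x mod 67: 4 orbits of sizes [22, 22, 22, 1].
67 − 4 = 63 transpositions; sign(π) = (−1)^63 = -1.

-1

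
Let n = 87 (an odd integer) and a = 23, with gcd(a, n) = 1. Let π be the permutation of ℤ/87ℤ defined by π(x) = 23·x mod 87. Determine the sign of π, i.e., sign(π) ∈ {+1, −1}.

-1

Start at x=53: 53 → 1 → 23 → 7 → 74 → 49 → 83 → … (one orbit).
Cycle type of π: 14×4 + 7×4 + 2 + 1; total 10 cycles.
Σ(ℓ_i−1) = 87−10 = 77; sign = (−1)^77 = -1.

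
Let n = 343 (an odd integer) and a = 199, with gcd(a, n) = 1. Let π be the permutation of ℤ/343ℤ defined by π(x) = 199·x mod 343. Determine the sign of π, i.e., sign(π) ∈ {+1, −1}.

Trace 30: π^k(30) = [30, 139, 221, 75, 176, 38, 16] for k=0..6.
4 cycles of lengths [294, 42, 6, 1].
343 − 4 = 339 transpositions; sign(π) = (−1)^339 = -1.
The Jacobi symbol (199|343) = -1 (Zolotarev) agrees.

-1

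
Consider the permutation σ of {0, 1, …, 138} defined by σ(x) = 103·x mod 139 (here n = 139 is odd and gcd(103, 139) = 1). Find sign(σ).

-1

Orbit of 14 under x↦103x: [14, 52, 74, 116, 133, 77, 8]… (length divides ord_139(103)).
Decompose π into cycles: lengths [46, 46, 46, 1] (4 cycles, including the fixed point 0).
With 4 cycles on 139 points, sign = (−1)^{139−4} = -1.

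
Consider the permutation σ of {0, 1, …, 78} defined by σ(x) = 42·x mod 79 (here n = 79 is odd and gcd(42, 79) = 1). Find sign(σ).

Orbit of 36 under x↦42x: [36, 11, 67, 49, 4, 10, 25]… (length divides ord_79(42)).
The orbit structure of x ↦ 42x mod 79: 3 orbits of sizes [39, 39, 1].
Σ(ℓ_i−1) = 79−3 = 76; sign = (−1)^76 = +1.
Via Zolotarev, sign(π_{42}) = (42|79) = +1.

+1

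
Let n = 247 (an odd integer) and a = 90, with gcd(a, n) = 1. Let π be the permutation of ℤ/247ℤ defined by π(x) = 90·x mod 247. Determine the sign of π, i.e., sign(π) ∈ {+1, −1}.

-1

Orbit of 155 under x↦90x: [155, 118, 246, 157, 51, 144, 116]… (length divides ord_247(90)).
20 cycles of lengths [18, 18, 18, 18, 18, 18, 18, 18, 18, 18, 18, 18, 18, 2, 2, 2, 2, 2, 2, 1].
247 − 20 = 227 transpositions; sign(π) = (−1)^227 = -1.
The Jacobi symbol (90|247) = -1 (Zolotarev) agrees.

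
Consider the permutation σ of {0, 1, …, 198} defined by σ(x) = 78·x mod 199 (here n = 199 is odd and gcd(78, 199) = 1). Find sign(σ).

-1

Orbit of 138 under x↦78x: [138, 18, 11, 62, 60, 103, 74]… (length divides ord_199(78)).
π_78 has 10 disjoint cycles with lengths [22, 22, 22, 22, 22, 22, 22, 22, 22, 1] on {0,…,198}.
Σ(ℓ_i−1) = 199−10 = 189; sign = (−1)^189 = -1.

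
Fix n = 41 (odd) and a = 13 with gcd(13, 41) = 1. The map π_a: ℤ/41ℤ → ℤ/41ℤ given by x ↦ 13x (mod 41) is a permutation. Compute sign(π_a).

Start at x=37: 37 → 30 → 21 → 27 → 23 → 12 → 33 → … (one orbit).
Decompose π into cycles: lengths [40, 1] (2 cycles, including the fixed point 0).
With 2 cycles on 41 points, sign = (−1)^{41−2} = -1.

-1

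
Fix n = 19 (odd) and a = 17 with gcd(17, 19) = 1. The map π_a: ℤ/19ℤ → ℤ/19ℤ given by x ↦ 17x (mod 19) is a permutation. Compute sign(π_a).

Start at x=1: 1 → 17 → 4 → 11 → 16 → 6 → 7 → … (one orbit).
π_17 has 3 disjoint cycles with lengths [9, 9, 1] on {0,…,18}.
sign(π) = (−1)^{n − #cycles} = (−1)^{19−3} = (−1)^16 = +1.

+1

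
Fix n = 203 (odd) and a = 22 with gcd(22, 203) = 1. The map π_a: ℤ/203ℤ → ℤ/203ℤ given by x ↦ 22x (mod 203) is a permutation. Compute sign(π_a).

Trace 120: π^k(120) = [120, 1, 22, 78, 92, 197, 71] for k=0..6.
Cycle type of π: 14×14 + 1×7; total 21 cycles.
203 − 21 = 182 transpositions; sign(π) = (−1)^182 = +1.
The Jacobi symbol (22|203) = +1 (Zolotarev) agrees.

+1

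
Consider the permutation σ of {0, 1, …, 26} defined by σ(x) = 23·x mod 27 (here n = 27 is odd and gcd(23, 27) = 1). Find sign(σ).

-1

Orbit of 2 under x↦23x: [2, 19, 5, 7, 26, 4, 11]… (length divides ord_27(23)).
Cycle type of π: 18 + 6 + 2 + 1; total 4 cycles.
Σ(ℓ_i−1) = 27−4 = 23; sign = (−1)^23 = -1.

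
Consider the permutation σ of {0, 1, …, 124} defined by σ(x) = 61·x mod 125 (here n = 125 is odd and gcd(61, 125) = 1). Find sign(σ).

Start at x=61: 61 → 96 → 106 → 91 → 51 → 111 → 21 → … (one orbit).
The orbit structure of x ↦ 61x mod 125: 13 orbits of sizes [25, 25, 25, 25, 5, 5, 5, 5, 1, 1, 1, 1, 1].
With 13 cycles on 125 points, sign = (−1)^{125−13} = +1.
Check: (61/125) = +1 by Zolotarev.

+1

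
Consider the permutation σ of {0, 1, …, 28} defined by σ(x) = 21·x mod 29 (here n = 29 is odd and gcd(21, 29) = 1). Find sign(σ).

Start at x=25: 25 → 3 → 5 → 18 → 1 → 21 → 6 → … (one orbit).
2 cycles of lengths [28, 1].
n − c = 29 − 2 = 27; sign = (−1)^27 = -1.

-1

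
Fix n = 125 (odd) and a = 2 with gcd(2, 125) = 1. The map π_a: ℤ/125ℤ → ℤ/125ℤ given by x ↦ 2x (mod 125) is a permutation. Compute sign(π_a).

-1

Start at x=14: 14 → 28 → 56 → 112 → 99 → 73 → 21 → … (one orbit).
Cycle type of π: 100 + 20 + 4 + 1; total 4 cycles.
125 − 4 = 121 transpositions; sign(π) = (−1)^121 = -1.
Check: (2/125) = -1 by Zolotarev.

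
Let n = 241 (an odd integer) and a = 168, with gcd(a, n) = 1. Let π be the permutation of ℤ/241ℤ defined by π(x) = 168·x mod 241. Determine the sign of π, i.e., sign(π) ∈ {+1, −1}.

-1

Start at x=138: 138 → 48 → 111 → 91 → 105 → 47 → 184 → … (one orbit).
Decompose π into cycles: lengths [80, 80, 80, 1] (4 cycles, including the fixed point 0).
Σ(ℓ_i−1) = 241−4 = 237; sign = (−1)^237 = -1.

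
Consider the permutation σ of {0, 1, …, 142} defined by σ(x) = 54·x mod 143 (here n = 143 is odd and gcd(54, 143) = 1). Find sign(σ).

+1

Start at x=109: 109 → 23 → 98 → 1 → 54 → 56 → 21 → … (one orbit).
The orbit structure of x ↦ 54x mod 143: 17 orbits of sizes [12, 12, 12, 12, 12, 12, 12, 12, 12, 12, 12, 2, 2, 2, 2, 2, 1].
sign(π) = (−1)^{n − #cycles} = (−1)^{143−17} = (−1)^126 = +1.
The Jacobi symbol (54|143) = +1 (Zolotarev) agrees.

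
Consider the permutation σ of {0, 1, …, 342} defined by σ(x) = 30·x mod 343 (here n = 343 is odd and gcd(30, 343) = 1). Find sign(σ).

+1

Trace 50: π^k(50) = [50, 128, 67, 295, 275, 18, 197] for k=0..6.
The orbit structure of x ↦ 30x mod 343: 31 orbits of sizes [21, 21, 21, 21, 21, 21, 21, 21, 21, 21, 21, 21, 21, 21, 3, 3, 3, 3, 3, 3, 3, 3, 3, 3, 3, 3, 3, 3, 3, 3, 1].
31 cycles on 343: each ℓ→(−1)^(ℓ−1), product (−1)^312 = +1.
Zolotarev: (30|343) = +1, matching the cycle-count sign.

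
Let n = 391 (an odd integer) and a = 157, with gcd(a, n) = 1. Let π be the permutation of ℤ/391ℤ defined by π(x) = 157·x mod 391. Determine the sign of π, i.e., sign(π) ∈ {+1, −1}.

Start at x=18: 18 → 89 → 288 → 251 → 307 → 106 → 220 → … (one orbit).
Cycle type of π: 44×8 + 22 + 4×4 + 1; total 14 cycles.
391 − 14 = 377 transpositions; sign(π) = (−1)^377 = -1.
Zolotarev: (157|391) = -1, matching the cycle-count sign.

-1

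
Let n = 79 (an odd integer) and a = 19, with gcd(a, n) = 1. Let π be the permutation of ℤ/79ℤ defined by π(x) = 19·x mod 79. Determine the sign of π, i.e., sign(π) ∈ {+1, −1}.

+1

Trace 21: π^k(21) = [21, 4, 76, 22, 23, 42, 8] for k=0..6.
Cycle lengths of π_19 on ℤ/79ℤ: [39, 39, 1]; 3 cycles in total.
Σ(ℓ_i−1) = 79−3 = 76; sign = (−1)^76 = +1.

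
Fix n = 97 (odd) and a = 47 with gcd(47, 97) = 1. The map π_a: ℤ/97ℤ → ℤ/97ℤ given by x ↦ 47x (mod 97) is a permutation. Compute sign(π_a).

+1

Orbit of 96 under x↦47x: [96, 50, 22, 64, 1, 47, 75]… (length divides ord_97(47)).
The orbit structure of x ↦ 47x mod 97: 13 orbits of sizes [8, 8, 8, 8, 8, 8, 8, 8, 8, 8, 8, 8, 1].
sign(π) = (−1)^{n − #cycles} = (−1)^{97−13} = (−1)^84 = +1.
Zolotarev: (47|97) = +1, matching the cycle-count sign.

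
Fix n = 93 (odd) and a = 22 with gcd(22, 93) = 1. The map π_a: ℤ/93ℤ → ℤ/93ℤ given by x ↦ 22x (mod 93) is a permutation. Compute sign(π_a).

Trace 64: π^k(64) = [64, 13, 7, 61, 40, 43, 16] for k=0..6.
Cycle lengths of π_22 on ℤ/93ℤ: [30, 30, 30, 1, 1, 1]; 6 cycles in total.
With 6 cycles on 93 points, sign = (−1)^{93−6} = -1.
The Jacobi symbol (22|93) = -1 (Zolotarev) agrees.

-1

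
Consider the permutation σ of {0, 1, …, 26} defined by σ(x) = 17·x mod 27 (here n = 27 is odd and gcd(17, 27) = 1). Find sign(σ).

Start at x=19: 19 → 26 → 10 → 8 → 1 → 17 → 19 (one orbit).
8 cycles of lengths [6, 6, 6, 2, 2, 2, 2, 1].
n − c = 27 − 8 = 19; sign = (−1)^19 = -1.
The Jacobi symbol (17|27) = -1 (Zolotarev) agrees.

-1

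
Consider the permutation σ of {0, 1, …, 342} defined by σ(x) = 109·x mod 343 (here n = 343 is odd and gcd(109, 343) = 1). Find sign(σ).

+1

Orbit of 239 under x↦109x: [239, 326, 205, 50, 305, 317, 253]… (length divides ord_343(109)).
Cycle lengths of π_109 on ℤ/343ℤ: [147, 147, 21, 21, 3, 3, 1]; 7 cycles in total.
Σ(ℓ_i−1) = 343−7 = 336; sign = (−1)^336 = +1.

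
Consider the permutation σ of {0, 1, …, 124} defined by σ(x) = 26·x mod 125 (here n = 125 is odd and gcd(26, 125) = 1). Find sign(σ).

Orbit of 1 under x↦26x: [1, 26, 51, 76, 101]… (length divides ord_125(26)).
Cycle type of π: 5×20 + 1×25; total 45 cycles.
Σ(ℓ_i−1) = 125−45 = 80; sign = (−1)^80 = +1.
Via Zolotarev, sign(π_{26}) = (26|125) = +1.

+1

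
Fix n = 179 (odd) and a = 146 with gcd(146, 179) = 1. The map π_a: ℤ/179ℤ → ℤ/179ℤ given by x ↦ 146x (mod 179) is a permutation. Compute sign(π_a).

+1

Trace 88: π^k(88) = [88, 139, 67, 116, 110, 129, 39] for k=0..6.
π_146 has 3 disjoint cycles with lengths [89, 89, 1] on {0,…,178}.
With 3 cycles on 179 points, sign = (−1)^{179−3} = +1.
Via Zolotarev, sign(π_{146}) = (146|179) = +1.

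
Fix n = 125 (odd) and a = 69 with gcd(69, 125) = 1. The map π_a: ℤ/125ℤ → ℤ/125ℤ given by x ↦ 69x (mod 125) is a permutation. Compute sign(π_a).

+1

Trace 1: π^k(1) = [1, 69, 11, 9, 121, 99, 81] for k=0..6.
π_69 has 7 disjoint cycles with lengths [50, 50, 10, 10, 2, 2, 1] on {0,…,124}.
125 − 7 = 118 transpositions; sign(π) = (−1)^118 = +1.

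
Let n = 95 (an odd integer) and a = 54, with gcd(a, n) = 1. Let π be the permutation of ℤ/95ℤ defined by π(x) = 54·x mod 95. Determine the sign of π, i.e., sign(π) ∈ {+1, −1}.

+1

Start at x=11: 11 → 24 → 61 → 64 → 36 → 44 → 1 → … (one orbit).
The orbit structure of x ↦ 54x mod 95: 9 orbits of sizes [18, 18, 18, 18, 9, 9, 2, 2, 1].
95 − 9 = 86 transpositions; sign(π) = (−1)^86 = +1.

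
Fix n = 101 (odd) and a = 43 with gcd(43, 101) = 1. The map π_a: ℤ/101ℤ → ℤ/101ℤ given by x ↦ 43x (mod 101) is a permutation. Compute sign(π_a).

+1

Trace 9: π^k(9) = [9, 84, 77, 79, 64, 25, 65] for k=0..6.
The orbit structure of x ↦ 43x mod 101: 3 orbits of sizes [50, 50, 1].
n − c = 101 − 3 = 98; sign = (−1)^98 = +1.
The Jacobi symbol (43|101) = +1 (Zolotarev) agrees.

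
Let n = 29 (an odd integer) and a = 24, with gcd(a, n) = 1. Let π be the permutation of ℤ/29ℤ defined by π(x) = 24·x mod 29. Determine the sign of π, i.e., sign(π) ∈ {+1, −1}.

Start at x=16: 16 → 7 → 23 → 1 → 24 → 25 → 20 → 16 (one orbit).
The orbit structure of x ↦ 24x mod 29: 5 orbits of sizes [7, 7, 7, 7, 1].
sign(π) = (−1)^{n − #cycles} = (−1)^{29−5} = (−1)^24 = +1.
Check: (24/29) = +1 by Zolotarev.

+1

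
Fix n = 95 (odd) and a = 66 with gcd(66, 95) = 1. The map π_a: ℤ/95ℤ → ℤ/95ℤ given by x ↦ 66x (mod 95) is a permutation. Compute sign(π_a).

Start at x=36: 36 → 1 → 66 → 81 → 26 → 6 → 16 → … (one orbit).
Cycle type of π: 9×10 + 1×5; total 15 cycles.
15 cycles on 95: each ℓ→(−1)^(ℓ−1), product (−1)^80 = +1.
Check: (66/95) = +1 by Zolotarev.

+1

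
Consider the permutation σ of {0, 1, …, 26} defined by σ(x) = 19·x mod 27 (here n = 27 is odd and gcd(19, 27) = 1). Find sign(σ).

Orbit of 19 under x↦19x: [19, 10, 1]… (length divides ord_27(19)).
15 cycles of lengths [3, 3, 3, 3, 3, 3, 1, 1, 1, 1, 1, 1, 1, 1, 1].
15 cycles on 27: each ℓ→(−1)^(ℓ−1), product (−1)^12 = +1.
Zolotarev: (19|27) = +1, matching the cycle-count sign.

+1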